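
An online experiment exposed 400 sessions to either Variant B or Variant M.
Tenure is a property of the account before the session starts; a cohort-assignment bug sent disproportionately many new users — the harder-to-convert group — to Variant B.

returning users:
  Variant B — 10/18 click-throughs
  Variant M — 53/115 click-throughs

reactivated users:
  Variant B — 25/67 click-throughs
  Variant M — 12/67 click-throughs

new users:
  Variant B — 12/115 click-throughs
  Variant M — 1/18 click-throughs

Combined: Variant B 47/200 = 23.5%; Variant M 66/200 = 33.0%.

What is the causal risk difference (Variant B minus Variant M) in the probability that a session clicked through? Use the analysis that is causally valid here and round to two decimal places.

+0.11

Variant B is higher inside every user tenure stratum but Variant M is higher in aggregate. Whether to stratify depends on how user tenure relates to the variant.
User tenure is set before the variant has any effect — it is not caused by the variant — and it independently drives the outcome. That makes it a confounder, so the causal comparison is within user tenure levels.
Adjusting over the population distribution of user tenure: 0.333·(0.556−0.461) + 0.335·(0.373−0.179) + 0.333·(0.104−0.056) = +0.113.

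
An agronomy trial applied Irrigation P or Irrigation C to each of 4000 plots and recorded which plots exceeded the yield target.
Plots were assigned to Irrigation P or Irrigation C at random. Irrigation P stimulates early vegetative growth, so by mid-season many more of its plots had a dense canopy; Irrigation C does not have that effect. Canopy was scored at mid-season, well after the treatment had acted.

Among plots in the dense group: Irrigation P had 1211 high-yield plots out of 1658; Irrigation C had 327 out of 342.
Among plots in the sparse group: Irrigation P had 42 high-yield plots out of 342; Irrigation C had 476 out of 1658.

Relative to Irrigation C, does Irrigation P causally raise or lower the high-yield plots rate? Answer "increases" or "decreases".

Mid-season canopy is downstream of the irrigation. One should not condition on a consequence of treatment, so the overall rates are the right comparison.
Pooled: Irrigation P 62.6% vs Irrigation C 40.2%; Irrigation P is higher overall.

increases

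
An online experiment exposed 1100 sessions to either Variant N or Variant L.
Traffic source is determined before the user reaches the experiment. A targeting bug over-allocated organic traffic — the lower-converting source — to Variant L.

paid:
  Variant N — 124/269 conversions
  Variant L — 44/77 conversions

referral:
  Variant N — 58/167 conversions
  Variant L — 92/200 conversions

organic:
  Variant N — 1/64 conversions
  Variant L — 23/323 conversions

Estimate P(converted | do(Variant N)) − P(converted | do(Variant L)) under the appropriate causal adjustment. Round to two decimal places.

The traffic source-specific comparison favours Variant L throughout, but the pooled figures favour Variant N. The question is whether to condition on traffic source.
Here traffic source is a common cause — it drives both which variant a case falls under and the outcome. The crude comparison mixes populations; the stratum-specific rates are the causally relevant ones.
Adjusting over the population distribution of traffic source: 0.315·(0.461−0.571) + 0.334·(0.347−0.460) + 0.352·(0.016−0.071) = -0.092.

-0.09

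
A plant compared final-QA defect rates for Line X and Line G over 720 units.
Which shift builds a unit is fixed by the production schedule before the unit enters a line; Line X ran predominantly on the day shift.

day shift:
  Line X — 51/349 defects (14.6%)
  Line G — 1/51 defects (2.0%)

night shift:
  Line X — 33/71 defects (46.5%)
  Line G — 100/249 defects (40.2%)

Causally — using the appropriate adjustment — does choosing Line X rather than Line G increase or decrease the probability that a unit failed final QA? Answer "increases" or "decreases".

Within every shift level Line G has the lower rate, yet pooled Line X does — Simpson's reversal.
Shift satisfies the back-door criterion: it is not a descendant of the line, and it blocks the spurious path from line to outcome. Adjusting for it (i.e., using the within-shift rates) gives the causal effect.
Within each level — day shift: 14.6% vs 2.0%; night shift: 46.5% vs 40.2% — Line G is lower every time.

increases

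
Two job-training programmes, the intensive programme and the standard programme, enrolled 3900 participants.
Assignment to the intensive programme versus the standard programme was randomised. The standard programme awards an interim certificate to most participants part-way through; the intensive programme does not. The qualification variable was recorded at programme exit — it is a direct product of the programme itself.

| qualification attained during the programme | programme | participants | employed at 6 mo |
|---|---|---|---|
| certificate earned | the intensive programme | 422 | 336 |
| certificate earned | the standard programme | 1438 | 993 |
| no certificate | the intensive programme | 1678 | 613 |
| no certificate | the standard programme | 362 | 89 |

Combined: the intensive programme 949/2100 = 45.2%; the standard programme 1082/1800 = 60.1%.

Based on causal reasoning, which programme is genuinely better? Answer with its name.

the standard programme

The qualification attained during the programme-specific comparison favours the intensive programme throughout, but the pooled figures favour the standard programme. The question is whether to condition on qualification attained during the programme.
Qualification attained during the programme is recorded after the programme and is itself shifted by it — it sits on the causal path from programme to outcome. Conditioning on a mediator would strip out part of the effect we want; the pooled comparison gives the total causal effect.
Pooled: the intensive programme 45.2% vs the standard programme 60.1%; the standard programme is higher overall.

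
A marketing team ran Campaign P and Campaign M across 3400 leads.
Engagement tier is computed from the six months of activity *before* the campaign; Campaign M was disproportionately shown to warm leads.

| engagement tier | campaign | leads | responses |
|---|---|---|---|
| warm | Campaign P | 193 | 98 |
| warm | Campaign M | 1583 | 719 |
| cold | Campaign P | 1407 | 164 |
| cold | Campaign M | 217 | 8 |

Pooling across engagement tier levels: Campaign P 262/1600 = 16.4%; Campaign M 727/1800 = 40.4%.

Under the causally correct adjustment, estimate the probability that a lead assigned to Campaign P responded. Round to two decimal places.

Engagement tier satisfies the back-door criterion: it is not a descendant of the campaign, and it blocks the spurious path from campaign to outcome. Adjusting for it (i.e., using the within-engagement tier rates) gives the causal effect.
Standardising Campaign P to the population engagement tier mix: 0.522·98/193 + 0.478·164/1407 = 0.321.

0.32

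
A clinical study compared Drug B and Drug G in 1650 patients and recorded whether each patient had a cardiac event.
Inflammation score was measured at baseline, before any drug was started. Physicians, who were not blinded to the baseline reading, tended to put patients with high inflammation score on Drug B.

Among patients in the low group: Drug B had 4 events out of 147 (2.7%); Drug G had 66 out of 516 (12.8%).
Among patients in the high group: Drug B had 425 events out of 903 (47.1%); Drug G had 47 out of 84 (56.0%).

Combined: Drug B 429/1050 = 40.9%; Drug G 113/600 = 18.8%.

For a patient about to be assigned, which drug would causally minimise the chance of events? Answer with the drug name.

Drug B

Inflammation score differs across drugs for reasons unrelated to any effect of the drug itself, and it separately predicts the outcome — a classic confounder. We must compare within inflammation score levels.
Within each level — low: 2.7% vs 12.8%; high: 47.1% vs 56.0% — Drug B is lower every time.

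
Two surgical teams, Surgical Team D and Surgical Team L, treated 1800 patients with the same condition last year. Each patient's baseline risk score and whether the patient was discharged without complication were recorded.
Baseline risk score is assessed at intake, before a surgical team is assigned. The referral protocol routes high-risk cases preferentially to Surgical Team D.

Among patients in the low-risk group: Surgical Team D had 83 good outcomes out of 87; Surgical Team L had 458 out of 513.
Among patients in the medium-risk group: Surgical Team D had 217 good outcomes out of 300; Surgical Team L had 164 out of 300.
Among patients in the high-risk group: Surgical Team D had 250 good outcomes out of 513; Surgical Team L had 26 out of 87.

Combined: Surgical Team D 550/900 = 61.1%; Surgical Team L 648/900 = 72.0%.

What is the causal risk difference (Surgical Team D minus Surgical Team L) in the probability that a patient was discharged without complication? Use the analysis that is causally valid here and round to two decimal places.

+0.14

Within every baseline risk score level Surgical Team D has the higher rate, yet pooled Surgical Team L does — Simpson's reversal.
Baseline risk score is set before the surgical team has any effect — it is not caused by the surgical team — and it independently drives the outcome. That makes it a confounder, so the causal comparison is within baseline risk score levels.
Adjusting over the population distribution of baseline risk score: 0.333·(0.954−0.893) + 0.333·(0.723−0.547) + 0.333·(0.487−0.299) = +0.142.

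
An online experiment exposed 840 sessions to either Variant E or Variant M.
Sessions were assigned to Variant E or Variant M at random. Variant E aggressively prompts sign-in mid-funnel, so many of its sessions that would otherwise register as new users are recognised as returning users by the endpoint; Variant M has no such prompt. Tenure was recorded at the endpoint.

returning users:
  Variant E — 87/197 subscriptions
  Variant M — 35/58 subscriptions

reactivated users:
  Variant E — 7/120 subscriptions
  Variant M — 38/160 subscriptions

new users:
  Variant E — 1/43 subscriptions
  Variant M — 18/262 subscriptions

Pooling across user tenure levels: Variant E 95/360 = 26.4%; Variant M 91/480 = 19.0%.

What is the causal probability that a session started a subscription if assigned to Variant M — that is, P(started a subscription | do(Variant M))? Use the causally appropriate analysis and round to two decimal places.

0.19

The stratified and pooled comparisons disagree (Variant M wins within each user tenure; Variant E wins overall), so the answer turns on the causal role of user tenure.
User tenure lies on the pathway variant → user tenure → outcome, so adjusting for it blocks the indirect effect. For the total causal effect of variant, use the unadjusted pooled rates.
So P(outcome | do(Variant M)) is just the pooled rate for Variant M: 91/480 = 0.190.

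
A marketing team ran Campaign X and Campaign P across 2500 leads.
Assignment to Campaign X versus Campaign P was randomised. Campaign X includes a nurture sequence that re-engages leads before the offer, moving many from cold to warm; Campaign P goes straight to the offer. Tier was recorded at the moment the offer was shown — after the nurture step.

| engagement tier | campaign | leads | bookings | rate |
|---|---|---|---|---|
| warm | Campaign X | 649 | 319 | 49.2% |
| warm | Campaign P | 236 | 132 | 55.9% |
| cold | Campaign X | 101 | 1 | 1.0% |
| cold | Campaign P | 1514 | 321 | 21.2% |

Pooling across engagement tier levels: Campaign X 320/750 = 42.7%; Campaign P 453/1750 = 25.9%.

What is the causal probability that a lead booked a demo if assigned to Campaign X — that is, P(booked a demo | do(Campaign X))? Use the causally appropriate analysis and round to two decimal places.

0.43

Because the campaign influences engagement tier, engagement tier is a post-treatment mediator, not a confounder. Stratifying on it would bias the estimate; the causal effect is the crude pooled difference.
So P(outcome | do(Campaign X)) is just the pooled rate for Campaign X: 320/750 = 0.427.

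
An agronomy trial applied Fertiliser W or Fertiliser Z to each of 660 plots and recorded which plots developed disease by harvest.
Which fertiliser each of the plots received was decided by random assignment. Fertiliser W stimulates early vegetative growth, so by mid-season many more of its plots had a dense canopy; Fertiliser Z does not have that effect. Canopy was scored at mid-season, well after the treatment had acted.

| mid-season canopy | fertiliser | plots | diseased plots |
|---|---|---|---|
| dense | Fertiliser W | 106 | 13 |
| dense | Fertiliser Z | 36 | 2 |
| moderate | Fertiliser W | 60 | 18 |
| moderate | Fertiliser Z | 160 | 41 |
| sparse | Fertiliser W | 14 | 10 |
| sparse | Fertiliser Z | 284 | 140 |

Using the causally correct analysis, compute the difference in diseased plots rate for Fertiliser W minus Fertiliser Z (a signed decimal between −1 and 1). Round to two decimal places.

-0.15

The distribution of mid-season canopy is itself part of what the fertiliser does — it is an intermediate outcome. Holding it fixed would remove that part of the effect; the total effect is the pooled difference.
The causal difference is the pooled difference: 0.228 − 0.381 = -0.153.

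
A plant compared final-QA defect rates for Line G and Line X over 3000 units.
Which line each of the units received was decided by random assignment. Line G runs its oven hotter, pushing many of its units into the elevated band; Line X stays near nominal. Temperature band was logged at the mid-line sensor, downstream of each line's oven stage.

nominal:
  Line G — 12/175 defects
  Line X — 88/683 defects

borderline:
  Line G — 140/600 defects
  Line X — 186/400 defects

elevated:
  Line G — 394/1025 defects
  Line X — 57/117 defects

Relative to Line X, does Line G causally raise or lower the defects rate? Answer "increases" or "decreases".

Line G is lower inside every in-process temperature band stratum but Line X is lower in aggregate. Whether to stratify depends on how in-process temperature band relates to the line.
In-process temperature band is downstream of the line. One should not condition on a consequence of treatment, so the overall rates are the right comparison.
Pooled: Line G 30.3% vs Line X 27.6%; Line X is lower overall.

increases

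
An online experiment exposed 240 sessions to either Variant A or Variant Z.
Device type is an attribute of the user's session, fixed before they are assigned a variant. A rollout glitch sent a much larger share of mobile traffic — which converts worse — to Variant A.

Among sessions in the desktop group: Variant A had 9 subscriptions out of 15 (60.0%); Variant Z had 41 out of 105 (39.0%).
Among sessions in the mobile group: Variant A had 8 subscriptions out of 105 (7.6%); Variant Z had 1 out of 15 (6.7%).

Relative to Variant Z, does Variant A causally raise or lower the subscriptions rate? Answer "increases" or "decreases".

Variant A is higher inside every device type stratum but Variant Z is higher in aggregate. Whether to stratify depends on how device type relates to the variant.
Device type is set before the variant has any effect — it is not caused by the variant — and it independently drives the outcome. That makes it a confounder, so the causal comparison is within device type levels.
Within each level — desktop: 60.0% vs 39.0%; mobile: 7.6% vs 6.7% — Variant A is higher every time.

increases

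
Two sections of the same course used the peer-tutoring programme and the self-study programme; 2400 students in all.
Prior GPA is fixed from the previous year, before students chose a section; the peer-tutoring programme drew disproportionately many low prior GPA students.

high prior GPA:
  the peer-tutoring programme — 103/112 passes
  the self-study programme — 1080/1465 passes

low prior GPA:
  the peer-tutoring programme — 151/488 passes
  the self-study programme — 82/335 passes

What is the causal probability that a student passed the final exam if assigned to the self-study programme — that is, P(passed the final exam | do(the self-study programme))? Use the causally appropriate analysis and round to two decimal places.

0.57

The stratified and pooled comparisons disagree (the peer-tutoring programme wins within each prior GPA band; the self-study programme wins overall), so the answer turns on the causal role of prior GPA band.
Prior GPA band satisfies the back-door criterion: it is not a descendant of the teaching method, and it blocks the spurious path from teaching method to outcome. Adjusting for it (i.e., using the within-prior GPA band rates) gives the causal effect.
Standardising the self-study programme to the population prior GPA band mix: 0.657·1080/1465 + 0.343·82/335 = 0.568.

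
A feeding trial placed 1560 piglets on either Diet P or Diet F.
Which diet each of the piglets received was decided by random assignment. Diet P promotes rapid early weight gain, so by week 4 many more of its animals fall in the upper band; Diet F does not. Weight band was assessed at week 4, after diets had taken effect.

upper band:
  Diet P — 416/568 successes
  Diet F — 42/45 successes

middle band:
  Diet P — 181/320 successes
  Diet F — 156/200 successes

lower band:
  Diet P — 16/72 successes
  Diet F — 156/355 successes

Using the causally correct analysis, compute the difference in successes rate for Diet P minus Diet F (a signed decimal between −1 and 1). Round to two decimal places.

+0.05

Within every week-4 weight band level Diet F has the higher rate, yet pooled Diet P does — Simpson's reversal.
Week-4 weight band is downstream of the diet. One should not condition on a consequence of treatment, so the overall rates are the right comparison.
The causal difference is the pooled difference: 0.639 − 0.590 = +0.049.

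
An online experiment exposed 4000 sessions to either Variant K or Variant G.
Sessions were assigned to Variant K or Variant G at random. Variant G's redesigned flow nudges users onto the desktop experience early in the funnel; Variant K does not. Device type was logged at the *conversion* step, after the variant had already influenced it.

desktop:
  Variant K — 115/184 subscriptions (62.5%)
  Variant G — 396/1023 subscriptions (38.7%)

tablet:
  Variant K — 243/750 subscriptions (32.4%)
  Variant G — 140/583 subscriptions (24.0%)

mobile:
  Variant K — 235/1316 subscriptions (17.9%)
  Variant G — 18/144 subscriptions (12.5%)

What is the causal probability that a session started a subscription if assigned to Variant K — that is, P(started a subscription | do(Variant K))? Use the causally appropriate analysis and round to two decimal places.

The stratified and pooled comparisons disagree (Variant K wins within each device type; Variant G wins overall), so the answer turns on the causal role of device type.
Device type here is a post-treatment variable shaped by the variant; conditioning on it would introduce bias rather than remove it. The overall comparison is the causal one.
So P(outcome | do(Variant K)) is just the pooled rate for Variant K: 593/2250 = 0.264.

0.26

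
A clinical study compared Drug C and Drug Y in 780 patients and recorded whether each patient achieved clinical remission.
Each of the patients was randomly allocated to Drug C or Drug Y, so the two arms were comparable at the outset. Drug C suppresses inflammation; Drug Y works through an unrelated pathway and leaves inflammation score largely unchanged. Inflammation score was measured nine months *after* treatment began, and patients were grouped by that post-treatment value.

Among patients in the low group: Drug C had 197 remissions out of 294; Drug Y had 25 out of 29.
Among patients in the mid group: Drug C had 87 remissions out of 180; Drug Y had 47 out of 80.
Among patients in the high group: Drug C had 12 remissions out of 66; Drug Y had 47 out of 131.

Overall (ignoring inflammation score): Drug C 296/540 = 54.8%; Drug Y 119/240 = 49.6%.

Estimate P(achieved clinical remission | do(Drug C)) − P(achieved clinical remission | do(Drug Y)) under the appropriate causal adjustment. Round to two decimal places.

+0.05

The inflammation score-specific comparison favours Drug Y throughout, but the pooled figures favour Drug C. The question is whether to condition on inflammation score.
The distribution of inflammation score is itself part of what the drug does — it is an intermediate outcome. Holding it fixed would remove that part of the effect; the total effect is the pooled difference.
The causal difference is the pooled difference: 0.548 − 0.496 = +0.052.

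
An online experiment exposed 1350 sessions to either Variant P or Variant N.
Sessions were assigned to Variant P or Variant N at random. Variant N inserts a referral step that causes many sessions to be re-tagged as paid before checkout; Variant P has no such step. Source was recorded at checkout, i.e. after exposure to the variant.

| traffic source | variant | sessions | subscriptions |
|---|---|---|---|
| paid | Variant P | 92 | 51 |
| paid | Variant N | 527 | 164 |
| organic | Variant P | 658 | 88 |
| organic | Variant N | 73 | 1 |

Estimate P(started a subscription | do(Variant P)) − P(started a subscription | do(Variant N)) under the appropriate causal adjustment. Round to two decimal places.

-0.09

The distribution of traffic source is itself part of what the variant does — it is an intermediate outcome. Holding it fixed would remove that part of the effect; the total effect is the pooled difference.
The causal difference is the pooled difference: 0.185 − 0.275 = -0.090.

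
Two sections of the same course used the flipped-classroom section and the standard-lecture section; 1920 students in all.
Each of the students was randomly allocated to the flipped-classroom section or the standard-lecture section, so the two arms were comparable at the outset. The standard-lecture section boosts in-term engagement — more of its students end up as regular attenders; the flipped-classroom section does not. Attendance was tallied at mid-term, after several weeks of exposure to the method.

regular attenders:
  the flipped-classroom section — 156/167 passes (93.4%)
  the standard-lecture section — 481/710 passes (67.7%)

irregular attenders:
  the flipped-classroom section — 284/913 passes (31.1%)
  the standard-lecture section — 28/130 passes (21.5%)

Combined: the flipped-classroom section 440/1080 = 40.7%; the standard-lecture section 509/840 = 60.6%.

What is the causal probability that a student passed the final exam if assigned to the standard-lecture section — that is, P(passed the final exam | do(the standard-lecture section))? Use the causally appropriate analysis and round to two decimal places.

The stratified and pooled comparisons disagree (the flipped-classroom section wins within each mid-term attendance; the standard-lecture section wins overall), so the answer turns on the causal role of mid-term attendance.
Stratifying would compare teaching methods among students the teaching methods themselves sorted into mid-term attendance groups — a form of selection on an intermediate. The unconditioned pooled rates give the total causal effect.
So P(outcome | do(the standard-lecture section)) is just the pooled rate for the standard-lecture section: 509/840 = 0.606.

0.61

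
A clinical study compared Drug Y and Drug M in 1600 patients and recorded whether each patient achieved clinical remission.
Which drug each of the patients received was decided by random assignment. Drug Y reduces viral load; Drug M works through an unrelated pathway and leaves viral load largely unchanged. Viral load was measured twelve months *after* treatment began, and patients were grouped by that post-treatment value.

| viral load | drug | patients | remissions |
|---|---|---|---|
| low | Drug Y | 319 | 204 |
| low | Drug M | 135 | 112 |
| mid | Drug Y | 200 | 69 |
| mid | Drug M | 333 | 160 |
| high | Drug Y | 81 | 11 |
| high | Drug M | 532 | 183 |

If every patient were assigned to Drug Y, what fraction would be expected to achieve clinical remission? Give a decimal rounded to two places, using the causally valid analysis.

The distribution of viral load is itself part of what the drug does — it is an intermediate outcome. Holding it fixed would remove that part of the effect; the total effect is the pooled difference.
So P(outcome | do(Drug Y)) is just the pooled rate for Drug Y: 284/600 = 0.473.

0.47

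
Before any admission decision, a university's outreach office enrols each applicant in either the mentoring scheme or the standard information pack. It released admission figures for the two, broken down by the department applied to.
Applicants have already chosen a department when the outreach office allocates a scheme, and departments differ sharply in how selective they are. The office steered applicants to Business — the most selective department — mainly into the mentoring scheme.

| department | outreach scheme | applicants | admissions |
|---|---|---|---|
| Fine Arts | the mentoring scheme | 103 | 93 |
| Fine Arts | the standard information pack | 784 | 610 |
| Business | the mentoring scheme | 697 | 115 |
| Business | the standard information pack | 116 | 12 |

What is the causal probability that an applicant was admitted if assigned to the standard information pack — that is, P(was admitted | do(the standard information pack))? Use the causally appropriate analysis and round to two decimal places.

0.46

The imbalance in department arose from how applicants were allocated, not from anything the outreach scheme did; and department independently affects the outcome. The pooled gap is confounded — condition on department.
Standardising the standard information pack to the population department mix: 0.522·610/784 + 0.478·12/116 = 0.455.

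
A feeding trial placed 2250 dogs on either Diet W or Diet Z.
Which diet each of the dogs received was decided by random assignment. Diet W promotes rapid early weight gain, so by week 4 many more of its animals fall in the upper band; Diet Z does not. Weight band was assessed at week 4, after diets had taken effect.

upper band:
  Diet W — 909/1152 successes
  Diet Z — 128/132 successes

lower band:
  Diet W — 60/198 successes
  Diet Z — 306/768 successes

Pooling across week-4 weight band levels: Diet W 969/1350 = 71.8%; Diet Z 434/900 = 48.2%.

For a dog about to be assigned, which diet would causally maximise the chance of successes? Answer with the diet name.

Diet W

The stratified and pooled comparisons disagree (Diet Z wins within each week-4 weight band; Diet W wins overall), so the answer turns on the causal role of week-4 weight band.
Stratifying would compare diets among dogs the diets themselves sorted into week-4 weight band groups — a form of selection on an intermediate. The unconditioned pooled rates give the total causal effect.
Pooled: Diet W 71.8% vs Diet Z 48.2%; Diet W is higher overall.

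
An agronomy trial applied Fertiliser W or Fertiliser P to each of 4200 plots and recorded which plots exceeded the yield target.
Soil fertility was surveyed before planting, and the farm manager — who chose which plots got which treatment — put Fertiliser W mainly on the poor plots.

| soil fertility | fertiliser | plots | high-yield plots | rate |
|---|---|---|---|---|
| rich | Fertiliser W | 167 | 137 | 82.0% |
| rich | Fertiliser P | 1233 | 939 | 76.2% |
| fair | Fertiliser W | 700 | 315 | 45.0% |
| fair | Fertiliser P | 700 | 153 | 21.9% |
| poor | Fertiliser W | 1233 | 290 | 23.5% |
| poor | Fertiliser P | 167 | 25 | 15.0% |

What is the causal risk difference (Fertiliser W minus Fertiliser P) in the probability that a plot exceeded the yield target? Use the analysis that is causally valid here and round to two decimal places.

The soil fertility-specific comparison favours Fertiliser W throughout, but the pooled figures favour Fertiliser P. The question is whether to condition on soil fertility.
Here soil fertility is a common cause — it drives both which fertiliser a case falls under and the outcome. The crude comparison mixes populations; the stratum-specific rates are the causally relevant ones.
Adjusting over the population distribution of soil fertility: 0.333·(0.820−0.762) + 0.333·(0.450−0.219) + 0.333·(0.235−0.150) = +0.125.

+0.13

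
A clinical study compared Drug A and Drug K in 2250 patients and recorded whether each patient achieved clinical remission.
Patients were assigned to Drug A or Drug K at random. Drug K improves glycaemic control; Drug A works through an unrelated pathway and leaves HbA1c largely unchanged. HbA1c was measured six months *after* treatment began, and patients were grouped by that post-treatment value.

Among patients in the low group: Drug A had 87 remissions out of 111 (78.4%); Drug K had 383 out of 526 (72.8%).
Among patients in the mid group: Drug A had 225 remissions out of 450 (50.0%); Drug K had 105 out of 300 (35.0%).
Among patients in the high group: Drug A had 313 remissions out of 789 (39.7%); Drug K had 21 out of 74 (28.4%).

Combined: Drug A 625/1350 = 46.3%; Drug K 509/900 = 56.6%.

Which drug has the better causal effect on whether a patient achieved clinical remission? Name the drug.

Stratifying would compare drugs among patients the drugs themselves sorted into HbA1c groups — a form of selection on an intermediate. The unconditioned pooled rates give the total causal effect.
Pooled: Drug A 46.3% vs Drug K 56.6%; Drug K is higher overall.

Drug K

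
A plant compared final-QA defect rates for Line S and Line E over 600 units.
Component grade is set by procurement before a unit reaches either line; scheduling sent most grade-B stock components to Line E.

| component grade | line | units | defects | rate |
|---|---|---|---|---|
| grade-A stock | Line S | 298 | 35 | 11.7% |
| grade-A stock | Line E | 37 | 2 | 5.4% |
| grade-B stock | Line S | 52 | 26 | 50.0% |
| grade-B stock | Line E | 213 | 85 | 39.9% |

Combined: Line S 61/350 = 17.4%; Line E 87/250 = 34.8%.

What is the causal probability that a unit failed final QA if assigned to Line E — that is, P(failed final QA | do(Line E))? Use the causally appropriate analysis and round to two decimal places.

The stratified and pooled comparisons disagree (Line E wins within each component grade; Line S wins overall), so the answer turns on the causal role of component grade.
The imbalance in component grade arose from how units were allocated, not from anything the line did; and component grade independently affects the outcome. The pooled gap is confounded — condition on component grade.
Standardising Line E to the population component grade mix: 0.558·2/37 + 0.442·85/213 = 0.206.

0.21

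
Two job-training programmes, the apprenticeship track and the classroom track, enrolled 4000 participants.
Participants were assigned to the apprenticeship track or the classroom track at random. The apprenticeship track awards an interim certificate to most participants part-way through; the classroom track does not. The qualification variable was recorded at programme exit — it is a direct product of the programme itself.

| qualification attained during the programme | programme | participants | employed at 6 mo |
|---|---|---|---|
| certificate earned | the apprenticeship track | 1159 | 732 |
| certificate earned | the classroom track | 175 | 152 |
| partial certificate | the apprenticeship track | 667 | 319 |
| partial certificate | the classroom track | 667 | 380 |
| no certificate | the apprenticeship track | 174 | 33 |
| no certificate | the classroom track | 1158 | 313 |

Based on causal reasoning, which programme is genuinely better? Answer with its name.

the apprenticeship track

The qualification attained during the programme-specific comparison favours the classroom track throughout, but the pooled figures favour the apprenticeship track. The question is whether to condition on qualification attained during the programme.
The distribution of qualification attained during the programme is itself part of what the programme does — it is an intermediate outcome. Holding it fixed would remove that part of the effect; the total effect is the pooled difference.
Pooled: the apprenticeship track 54.2% vs the classroom track 42.2%; the apprenticeship track is higher overall.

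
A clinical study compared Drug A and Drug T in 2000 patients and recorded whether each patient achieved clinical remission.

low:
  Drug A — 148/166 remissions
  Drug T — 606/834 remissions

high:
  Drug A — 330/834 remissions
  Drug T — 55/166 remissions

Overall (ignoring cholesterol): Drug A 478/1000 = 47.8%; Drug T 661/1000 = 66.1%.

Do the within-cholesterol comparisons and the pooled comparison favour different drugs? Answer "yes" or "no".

Within each cholesterol level (low 89.2% vs 72.7%; high 39.6% vs 33.1%), Drug A has the higher rate every time. Pooled: 47.8% vs 66.1% — Drug T has the higher rate overall. The two comparisons disagree.

yes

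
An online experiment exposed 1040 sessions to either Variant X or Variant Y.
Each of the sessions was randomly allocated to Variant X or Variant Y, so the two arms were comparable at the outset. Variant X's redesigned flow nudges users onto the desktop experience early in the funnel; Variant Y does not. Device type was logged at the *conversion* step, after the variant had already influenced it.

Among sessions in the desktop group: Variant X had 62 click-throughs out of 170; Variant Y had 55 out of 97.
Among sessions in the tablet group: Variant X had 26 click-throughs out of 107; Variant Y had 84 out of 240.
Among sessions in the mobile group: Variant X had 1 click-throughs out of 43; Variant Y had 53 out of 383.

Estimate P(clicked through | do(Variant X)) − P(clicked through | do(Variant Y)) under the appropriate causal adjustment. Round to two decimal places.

Stratifying would compare variants among sessions the variants themselves sorted into device type groups — a form of selection on an intermediate. The unconditioned pooled rates give the total causal effect.
The causal difference is the pooled difference: 0.278 − 0.267 = +0.011.

+0.01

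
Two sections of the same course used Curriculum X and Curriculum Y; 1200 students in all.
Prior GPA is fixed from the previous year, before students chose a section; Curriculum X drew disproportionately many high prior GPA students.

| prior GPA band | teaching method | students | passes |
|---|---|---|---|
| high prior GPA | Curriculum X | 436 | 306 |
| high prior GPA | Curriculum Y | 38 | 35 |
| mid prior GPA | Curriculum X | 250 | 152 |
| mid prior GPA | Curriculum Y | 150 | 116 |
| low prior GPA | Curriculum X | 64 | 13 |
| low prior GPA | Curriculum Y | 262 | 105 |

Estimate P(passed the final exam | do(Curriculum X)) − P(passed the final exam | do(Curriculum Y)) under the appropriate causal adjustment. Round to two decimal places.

Within every prior GPA band level Curriculum Y has the higher rate, yet pooled Curriculum X does — Simpson's reversal.
Prior GPA band is set before the teaching method has any effect — it is not caused by the teaching method — and it independently drives the outcome. That makes it a confounder, so the causal comparison is within prior GPA band levels.
Adjusting over the population distribution of prior GPA band: 0.395·(0.702−0.921) + 0.333·(0.608−0.773) + 0.272·(0.203−0.401) = -0.195.

-0.20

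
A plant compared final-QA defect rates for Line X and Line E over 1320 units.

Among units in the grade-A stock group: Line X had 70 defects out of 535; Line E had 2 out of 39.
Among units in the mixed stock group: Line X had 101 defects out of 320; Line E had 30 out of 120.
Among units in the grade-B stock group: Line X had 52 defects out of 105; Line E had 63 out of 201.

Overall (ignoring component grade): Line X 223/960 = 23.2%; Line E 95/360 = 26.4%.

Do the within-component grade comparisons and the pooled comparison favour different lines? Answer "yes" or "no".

Within each component grade level (grade-A stock 13.1% vs 5.1%; mixed stock 31.6% vs 25.0%; grade-B stock 49.5% vs 31.3%), Line E has the lower rate every time. Pooled: 23.2% vs 26.4% — Line X has the lower rate overall. The two comparisons disagree.

yes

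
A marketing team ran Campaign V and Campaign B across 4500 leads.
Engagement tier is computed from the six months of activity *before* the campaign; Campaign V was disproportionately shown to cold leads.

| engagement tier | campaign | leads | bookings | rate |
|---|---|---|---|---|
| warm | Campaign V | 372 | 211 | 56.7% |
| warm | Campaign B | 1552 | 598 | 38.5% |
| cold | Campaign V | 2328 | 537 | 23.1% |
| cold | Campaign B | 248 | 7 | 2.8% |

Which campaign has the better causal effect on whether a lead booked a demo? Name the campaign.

Engagement tier is set before the campaign has any effect — it is not caused by the campaign — and it independently drives the outcome. That makes it a confounder, so the causal comparison is within engagement tier levels.
Within each level — warm: 56.7% vs 38.5%; cold: 23.1% vs 2.8% — Campaign V is higher every time.

Campaign V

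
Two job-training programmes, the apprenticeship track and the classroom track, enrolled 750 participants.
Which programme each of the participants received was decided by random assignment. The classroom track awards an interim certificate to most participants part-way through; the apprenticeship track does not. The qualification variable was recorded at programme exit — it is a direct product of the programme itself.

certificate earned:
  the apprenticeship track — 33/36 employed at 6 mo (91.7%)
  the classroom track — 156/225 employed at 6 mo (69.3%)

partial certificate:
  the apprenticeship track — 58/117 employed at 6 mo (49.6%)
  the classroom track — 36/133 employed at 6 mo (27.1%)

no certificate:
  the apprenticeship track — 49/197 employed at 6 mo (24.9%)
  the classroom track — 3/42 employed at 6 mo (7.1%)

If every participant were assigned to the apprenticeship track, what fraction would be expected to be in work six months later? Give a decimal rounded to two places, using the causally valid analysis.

Because the programme influences qualification attained during the programme, qualification attained during the programme is a post-treatment mediator, not a confounder. Stratifying on it would bias the estimate; the causal effect is the crude pooled difference.
So P(outcome | do(the apprenticeship track)) is just the pooled rate for the apprenticeship track: 140/350 = 0.400.

0.40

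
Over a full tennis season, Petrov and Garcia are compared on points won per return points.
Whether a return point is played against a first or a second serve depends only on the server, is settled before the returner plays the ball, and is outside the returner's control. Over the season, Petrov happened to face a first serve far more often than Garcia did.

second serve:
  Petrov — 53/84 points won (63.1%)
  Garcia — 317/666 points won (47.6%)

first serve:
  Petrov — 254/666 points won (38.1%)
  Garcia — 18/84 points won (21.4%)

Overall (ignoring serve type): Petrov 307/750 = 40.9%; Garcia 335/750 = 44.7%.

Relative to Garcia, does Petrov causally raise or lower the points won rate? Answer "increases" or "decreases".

increases

Within every serve type level Petrov has the higher rate, yet pooled Garcia does — Simpson's reversal.
The imbalance in serve type arose from how return points were allocated, not from anything the player did; and serve type independently affects the outcome. The pooled gap is confounded — condition on serve type.
Within each level — second serve: 63.1% vs 47.6%; first serve: 38.1% vs 21.4% — Petrov is higher every time.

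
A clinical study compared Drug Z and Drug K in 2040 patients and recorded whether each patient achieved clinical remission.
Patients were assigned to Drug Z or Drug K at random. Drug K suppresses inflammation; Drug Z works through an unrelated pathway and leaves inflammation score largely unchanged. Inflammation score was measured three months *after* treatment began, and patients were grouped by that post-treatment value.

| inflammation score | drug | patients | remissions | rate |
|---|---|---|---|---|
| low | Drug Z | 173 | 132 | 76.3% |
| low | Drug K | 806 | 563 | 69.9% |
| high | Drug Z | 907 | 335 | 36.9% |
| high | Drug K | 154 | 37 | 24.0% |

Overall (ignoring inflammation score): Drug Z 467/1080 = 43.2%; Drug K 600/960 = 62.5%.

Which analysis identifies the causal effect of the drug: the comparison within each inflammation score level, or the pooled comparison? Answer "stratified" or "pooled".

pooled

The stratified and pooled comparisons disagree (Drug Z wins within each inflammation score; Drug K wins overall), so the answer turns on the causal role of inflammation score.
Inflammation score is recorded after the drug and is itself shifted by it — it sits on the causal path from drug to outcome. Conditioning on a mediator would strip out part of the effect we want; the pooled comparison gives the total causal effect.
Pooled: Drug Z 43.2% vs Drug K 62.5%; Drug K is higher overall.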